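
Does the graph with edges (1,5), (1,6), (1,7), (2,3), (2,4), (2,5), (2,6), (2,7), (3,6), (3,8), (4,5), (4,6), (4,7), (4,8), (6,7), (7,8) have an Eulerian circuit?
No (8 vertices have odd degree: {1, 2, 3, 4, 5, 6, 7, 8}; Eulerian circuit requires 0)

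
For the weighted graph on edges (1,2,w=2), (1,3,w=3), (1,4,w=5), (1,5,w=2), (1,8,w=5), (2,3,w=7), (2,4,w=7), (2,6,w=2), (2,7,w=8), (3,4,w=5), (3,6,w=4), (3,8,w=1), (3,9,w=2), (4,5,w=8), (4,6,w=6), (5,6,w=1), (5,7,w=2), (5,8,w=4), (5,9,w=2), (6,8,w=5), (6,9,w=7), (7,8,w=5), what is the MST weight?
17 (MST edges: (1,2,w=2), (1,4,w=5), (1,5,w=2), (3,8,w=1), (3,9,w=2), (5,6,w=1), (5,7,w=2), (5,9,w=2); sum of weights 2 + 5 + 2 + 1 + 2 + 1 + 2 + 2 = 17)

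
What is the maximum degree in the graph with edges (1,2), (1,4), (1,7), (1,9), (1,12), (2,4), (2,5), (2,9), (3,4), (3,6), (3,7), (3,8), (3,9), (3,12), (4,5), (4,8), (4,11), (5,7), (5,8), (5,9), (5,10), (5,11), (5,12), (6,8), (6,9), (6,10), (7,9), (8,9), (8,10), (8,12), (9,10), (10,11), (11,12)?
8 (attained at vertices 5, 9)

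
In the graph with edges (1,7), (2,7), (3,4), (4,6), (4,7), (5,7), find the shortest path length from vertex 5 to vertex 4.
2 (path: 5 -> 7 -> 4, 2 edges)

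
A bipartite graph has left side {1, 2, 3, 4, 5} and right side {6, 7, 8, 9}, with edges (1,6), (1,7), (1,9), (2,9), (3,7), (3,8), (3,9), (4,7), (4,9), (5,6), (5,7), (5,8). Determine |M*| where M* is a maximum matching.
4 (matching: (1,9), (3,8), (4,7), (5,6); upper bound min(|L|,|R|) = min(5,4) = 4)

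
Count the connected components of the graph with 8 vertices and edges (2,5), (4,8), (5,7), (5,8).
4 (components: {1}, {2, 4, 5, 7, 8}, {3}, {6})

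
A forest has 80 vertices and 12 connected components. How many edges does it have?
68 (Each of the 12 component trees on V_i vertices has V_i - 1 edges; summing gives V - C = 80 - 12 = 68)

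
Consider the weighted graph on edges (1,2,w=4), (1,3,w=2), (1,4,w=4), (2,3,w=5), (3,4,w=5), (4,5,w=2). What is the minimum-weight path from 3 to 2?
5 (path: 3 -> 2; weights 5 = 5)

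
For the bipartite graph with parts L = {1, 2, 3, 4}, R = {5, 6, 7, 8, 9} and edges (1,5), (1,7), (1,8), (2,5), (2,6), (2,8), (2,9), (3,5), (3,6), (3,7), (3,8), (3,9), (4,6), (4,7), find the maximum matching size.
4 (matching: (1,8), (2,9), (3,7), (4,6); upper bound min(|L|,|R|) = min(4,5) = 4)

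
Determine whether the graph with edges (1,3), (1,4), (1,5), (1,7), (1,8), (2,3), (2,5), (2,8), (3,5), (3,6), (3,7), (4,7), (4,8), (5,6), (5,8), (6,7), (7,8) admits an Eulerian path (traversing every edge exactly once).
No (8 vertices have odd degree: {1, 2, 3, 4, 5, 6, 7, 8}; Eulerian path requires 0 or 2)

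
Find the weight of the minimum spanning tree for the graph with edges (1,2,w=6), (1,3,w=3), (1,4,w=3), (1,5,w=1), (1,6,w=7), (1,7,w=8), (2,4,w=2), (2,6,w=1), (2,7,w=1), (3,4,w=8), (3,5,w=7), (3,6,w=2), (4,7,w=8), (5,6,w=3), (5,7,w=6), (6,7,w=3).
10 (MST edges: (1,3,w=3), (1,5,w=1), (2,4,w=2), (2,6,w=1), (2,7,w=1), (3,6,w=2); sum of weights 3 + 1 + 2 + 1 + 1 + 2 = 10)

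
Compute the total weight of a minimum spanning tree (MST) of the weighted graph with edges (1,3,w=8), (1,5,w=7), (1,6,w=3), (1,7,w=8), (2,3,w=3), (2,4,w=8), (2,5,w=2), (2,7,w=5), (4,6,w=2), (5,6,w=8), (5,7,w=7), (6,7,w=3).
18 (MST edges: (1,6,w=3), (2,3,w=3), (2,5,w=2), (2,7,w=5), (4,6,w=2), (6,7,w=3); sum of weights 3 + 3 + 2 + 5 + 2 + 3 = 18)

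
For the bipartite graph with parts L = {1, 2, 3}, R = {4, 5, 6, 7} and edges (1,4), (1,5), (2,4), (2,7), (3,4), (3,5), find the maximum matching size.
3 (matching: (1,5), (2,7), (3,4); upper bound min(|L|,|R|) = min(3,4) = 3)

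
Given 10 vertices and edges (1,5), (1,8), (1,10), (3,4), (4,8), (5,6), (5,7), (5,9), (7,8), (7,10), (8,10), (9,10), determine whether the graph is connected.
No, it has 2 components: {1, 3, 4, 5, 6, 7, 8, 9, 10}, {2}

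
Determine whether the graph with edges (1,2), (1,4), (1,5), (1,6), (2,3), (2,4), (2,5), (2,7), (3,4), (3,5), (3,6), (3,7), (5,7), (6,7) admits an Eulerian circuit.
No (4 vertices have odd degree: {2, 3, 4, 6}; Eulerian circuit requires 0)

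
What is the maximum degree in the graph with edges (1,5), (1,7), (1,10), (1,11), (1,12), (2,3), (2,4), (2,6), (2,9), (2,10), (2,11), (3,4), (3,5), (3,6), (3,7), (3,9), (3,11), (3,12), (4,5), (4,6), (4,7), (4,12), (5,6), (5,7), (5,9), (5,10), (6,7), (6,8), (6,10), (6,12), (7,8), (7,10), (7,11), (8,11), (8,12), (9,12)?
8 (attained at vertices 3, 6, 7)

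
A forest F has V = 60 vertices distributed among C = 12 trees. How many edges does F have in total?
48 (Each of the 12 component trees on V_i vertices has V_i - 1 edges; summing gives V - C = 60 - 12 = 48)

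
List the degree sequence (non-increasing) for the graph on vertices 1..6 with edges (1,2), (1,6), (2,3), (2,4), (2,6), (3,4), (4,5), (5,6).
[4, 3, 3, 2, 2, 2] (degrees: deg(1)=2, deg(2)=4, deg(3)=2, deg(4)=3, deg(5)=2, deg(6)=3)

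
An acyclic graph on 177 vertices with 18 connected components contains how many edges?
159 (Each of the 18 component trees on V_i vertices has V_i - 1 edges; summing gives V - C = 177 - 18 = 159)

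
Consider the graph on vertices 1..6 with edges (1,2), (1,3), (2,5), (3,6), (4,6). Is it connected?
Yes (BFS from 1 visits [1, 2, 3, 5, 6, 4] — all 6 vertices reached)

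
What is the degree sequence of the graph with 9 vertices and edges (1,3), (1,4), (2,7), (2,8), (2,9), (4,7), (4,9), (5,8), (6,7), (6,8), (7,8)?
[4, 4, 3, 3, 2, 2, 2, 1, 1] (degrees: deg(1)=2, deg(2)=3, deg(3)=1, deg(4)=3, deg(5)=1, deg(6)=2, deg(7)=4, deg(8)=4, deg(9)=2)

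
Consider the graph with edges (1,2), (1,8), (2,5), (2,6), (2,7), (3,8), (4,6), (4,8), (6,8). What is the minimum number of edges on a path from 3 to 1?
2 (path: 3 -> 8 -> 1, 2 edges)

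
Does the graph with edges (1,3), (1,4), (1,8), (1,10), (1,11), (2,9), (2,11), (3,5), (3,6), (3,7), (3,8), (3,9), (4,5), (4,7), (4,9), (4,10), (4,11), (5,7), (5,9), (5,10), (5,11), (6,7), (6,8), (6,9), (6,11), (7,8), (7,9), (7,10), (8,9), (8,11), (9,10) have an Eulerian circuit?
No (4 vertices have odd degree: {1, 6, 7, 10}; Eulerian circuit requires 0)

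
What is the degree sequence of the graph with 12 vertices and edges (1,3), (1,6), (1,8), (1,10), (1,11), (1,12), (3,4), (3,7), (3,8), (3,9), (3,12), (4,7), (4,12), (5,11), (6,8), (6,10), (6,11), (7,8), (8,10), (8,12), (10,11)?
[6, 6, 6, 4, 4, 4, 4, 3, 3, 1, 1, 0] (degrees: deg(1)=6, deg(2)=0, deg(3)=6, deg(4)=3, deg(5)=1, deg(6)=4, deg(7)=3, deg(8)=6, deg(9)=1, deg(10)=4, deg(11)=4, deg(12)=4)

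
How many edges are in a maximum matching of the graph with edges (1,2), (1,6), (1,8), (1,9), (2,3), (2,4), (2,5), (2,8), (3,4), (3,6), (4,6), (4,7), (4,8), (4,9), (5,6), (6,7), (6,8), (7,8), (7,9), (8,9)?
4 (matching: (2,5), (3,4), (6,7), (8,9); upper bound floor(n/2) = floor(9/2) = 4)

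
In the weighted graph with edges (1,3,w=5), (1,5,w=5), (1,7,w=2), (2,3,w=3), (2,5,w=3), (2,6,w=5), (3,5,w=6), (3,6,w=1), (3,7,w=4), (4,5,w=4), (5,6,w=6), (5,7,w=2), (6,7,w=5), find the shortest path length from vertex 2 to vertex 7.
5 (path: 2 -> 5 -> 7; weights 3 + 2 = 5)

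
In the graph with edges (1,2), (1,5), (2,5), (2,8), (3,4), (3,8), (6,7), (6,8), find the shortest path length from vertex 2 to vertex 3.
2 (path: 2 -> 8 -> 3, 2 edges)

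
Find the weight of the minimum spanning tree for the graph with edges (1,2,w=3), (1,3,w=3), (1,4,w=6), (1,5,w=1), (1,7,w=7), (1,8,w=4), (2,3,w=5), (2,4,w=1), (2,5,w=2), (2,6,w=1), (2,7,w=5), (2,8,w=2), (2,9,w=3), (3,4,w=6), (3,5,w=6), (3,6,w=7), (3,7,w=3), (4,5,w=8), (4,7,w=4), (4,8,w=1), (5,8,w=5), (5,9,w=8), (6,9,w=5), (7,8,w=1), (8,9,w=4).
13 (MST edges: (1,3,w=3), (1,5,w=1), (2,4,w=1), (2,5,w=2), (2,6,w=1), (2,9,w=3), (4,8,w=1), (7,8,w=1); sum of weights 3 + 1 + 1 + 2 + 1 + 3 + 1 + 1 = 13)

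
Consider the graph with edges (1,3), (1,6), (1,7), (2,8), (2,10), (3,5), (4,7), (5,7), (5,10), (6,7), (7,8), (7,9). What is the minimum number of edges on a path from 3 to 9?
3 (path: 3 -> 5 -> 7 -> 9, 3 edges)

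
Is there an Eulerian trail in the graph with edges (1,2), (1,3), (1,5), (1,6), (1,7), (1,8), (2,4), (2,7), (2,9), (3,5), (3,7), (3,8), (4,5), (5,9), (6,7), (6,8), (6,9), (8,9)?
Yes — and in fact it has an Eulerian circuit (the graph is connected and all 9 vertices have even degree)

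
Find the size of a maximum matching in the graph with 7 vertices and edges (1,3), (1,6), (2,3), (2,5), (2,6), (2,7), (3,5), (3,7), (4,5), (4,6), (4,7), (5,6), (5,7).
3 (matching: (2,6), (3,7), (4,5); upper bound floor(n/2) = floor(7/2) = 3)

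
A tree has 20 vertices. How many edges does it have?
19 (A tree on V vertices has V - 1 edges, so 20 - 1 = 19)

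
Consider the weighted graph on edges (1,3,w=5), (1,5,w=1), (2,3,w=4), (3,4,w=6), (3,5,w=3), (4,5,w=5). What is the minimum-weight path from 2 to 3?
4 (path: 2 -> 3; weights 4 = 4)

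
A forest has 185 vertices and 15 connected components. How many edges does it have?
170 (Each of the 15 component trees on V_i vertices has V_i - 1 edges; summing gives V - C = 185 - 15 = 170)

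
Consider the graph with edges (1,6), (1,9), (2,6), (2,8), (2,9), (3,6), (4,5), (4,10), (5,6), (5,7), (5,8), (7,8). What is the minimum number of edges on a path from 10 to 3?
4 (path: 10 -> 4 -> 5 -> 6 -> 3, 4 edges)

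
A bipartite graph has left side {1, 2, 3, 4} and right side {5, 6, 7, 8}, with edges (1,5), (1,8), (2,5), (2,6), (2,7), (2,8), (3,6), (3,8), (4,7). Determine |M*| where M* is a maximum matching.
4 (matching: (1,8), (2,5), (3,6), (4,7); upper bound min(|L|,|R|) = min(4,4) = 4)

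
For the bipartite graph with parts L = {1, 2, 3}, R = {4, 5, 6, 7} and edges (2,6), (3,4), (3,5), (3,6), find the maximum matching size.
2 (matching: (2,6), (3,5); upper bound min(|L|,|R|) = min(3,4) = 3)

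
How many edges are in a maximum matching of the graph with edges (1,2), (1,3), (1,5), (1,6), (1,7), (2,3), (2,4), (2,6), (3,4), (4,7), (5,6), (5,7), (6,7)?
3 (matching: (1,3), (2,6), (5,7); upper bound floor(n/2) = floor(7/2) = 3)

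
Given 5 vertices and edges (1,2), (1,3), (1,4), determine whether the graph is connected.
No, it has 2 components: {1, 2, 3, 4}, {5}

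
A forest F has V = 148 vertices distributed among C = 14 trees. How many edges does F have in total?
134 (Each of the 14 component trees on V_i vertices has V_i - 1 edges; summing gives V - C = 148 - 14 = 134)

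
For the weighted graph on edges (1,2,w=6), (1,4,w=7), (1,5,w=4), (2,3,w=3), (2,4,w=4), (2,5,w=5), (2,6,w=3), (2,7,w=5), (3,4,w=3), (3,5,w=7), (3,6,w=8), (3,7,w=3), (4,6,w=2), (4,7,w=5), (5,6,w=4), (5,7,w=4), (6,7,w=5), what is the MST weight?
19 (MST edges: (1,5,w=4), (2,3,w=3), (2,6,w=3), (3,7,w=3), (4,6,w=2), (5,6,w=4); sum of weights 4 + 3 + 3 + 3 + 2 + 4 = 19)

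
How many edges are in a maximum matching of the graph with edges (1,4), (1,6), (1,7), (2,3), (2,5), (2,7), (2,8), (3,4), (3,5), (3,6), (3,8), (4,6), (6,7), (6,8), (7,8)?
4 (matching: (1,7), (2,5), (3,4), (6,8); upper bound floor(n/2) = floor(8/2) = 4)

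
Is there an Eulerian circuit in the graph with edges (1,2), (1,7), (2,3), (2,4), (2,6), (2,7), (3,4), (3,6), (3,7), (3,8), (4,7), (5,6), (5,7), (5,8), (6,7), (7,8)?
No (6 vertices have odd degree: {2, 3, 4, 5, 7, 8}; Eulerian circuit requires 0)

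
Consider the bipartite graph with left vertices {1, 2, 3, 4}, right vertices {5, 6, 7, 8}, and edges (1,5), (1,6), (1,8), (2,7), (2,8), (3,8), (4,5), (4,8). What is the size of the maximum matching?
4 (matching: (1,6), (2,7), (3,8), (4,5); upper bound min(|L|,|R|) = min(4,4) = 4)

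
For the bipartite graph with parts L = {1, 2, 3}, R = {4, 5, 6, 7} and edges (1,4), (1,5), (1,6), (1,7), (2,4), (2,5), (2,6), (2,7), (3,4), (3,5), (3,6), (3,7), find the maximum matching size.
3 (matching: (1,7), (2,6), (3,5); upper bound min(|L|,|R|) = min(3,4) = 3)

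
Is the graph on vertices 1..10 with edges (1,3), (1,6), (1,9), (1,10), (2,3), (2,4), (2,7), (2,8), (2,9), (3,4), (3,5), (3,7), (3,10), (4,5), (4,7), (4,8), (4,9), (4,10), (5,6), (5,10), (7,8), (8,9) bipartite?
No (odd cycle of length 3: 10 -> 1 -> 3 -> 10)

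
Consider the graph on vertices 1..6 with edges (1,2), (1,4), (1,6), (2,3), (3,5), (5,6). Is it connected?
Yes (BFS from 1 visits [1, 2, 4, 6, 3, 5] — all 6 vertices reached)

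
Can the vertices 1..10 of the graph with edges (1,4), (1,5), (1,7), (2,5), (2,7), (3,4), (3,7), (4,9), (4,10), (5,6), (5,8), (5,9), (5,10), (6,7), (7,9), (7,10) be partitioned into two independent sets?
Yes. Partition: {1, 2, 3, 6, 8, 9, 10}, {4, 5, 7}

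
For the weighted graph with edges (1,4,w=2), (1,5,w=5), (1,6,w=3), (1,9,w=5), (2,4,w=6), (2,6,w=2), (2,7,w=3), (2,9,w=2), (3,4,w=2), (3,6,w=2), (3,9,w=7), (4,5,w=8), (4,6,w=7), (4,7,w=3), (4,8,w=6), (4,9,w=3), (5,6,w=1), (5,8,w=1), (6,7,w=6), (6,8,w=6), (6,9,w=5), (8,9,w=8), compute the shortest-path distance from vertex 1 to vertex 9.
5 (path: 1 -> 9; weights 5 = 5)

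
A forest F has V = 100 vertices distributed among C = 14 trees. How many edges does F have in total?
86 (Each of the 14 component trees on V_i vertices has V_i - 1 edges; summing gives V - C = 100 - 14 = 86)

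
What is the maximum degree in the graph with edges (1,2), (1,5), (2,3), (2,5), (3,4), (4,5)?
3 (attained at vertices 2, 5)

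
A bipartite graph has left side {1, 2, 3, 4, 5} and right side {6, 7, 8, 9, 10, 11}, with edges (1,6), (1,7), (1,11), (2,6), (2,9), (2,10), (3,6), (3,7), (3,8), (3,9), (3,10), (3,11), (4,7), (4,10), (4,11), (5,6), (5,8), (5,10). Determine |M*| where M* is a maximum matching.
5 (matching: (1,11), (2,10), (3,9), (4,7), (5,8); upper bound min(|L|,|R|) = min(5,6) = 5)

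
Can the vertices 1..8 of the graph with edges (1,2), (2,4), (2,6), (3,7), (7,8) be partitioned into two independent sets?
Yes. Partition: {1, 3, 4, 5, 6, 8}, {2, 7}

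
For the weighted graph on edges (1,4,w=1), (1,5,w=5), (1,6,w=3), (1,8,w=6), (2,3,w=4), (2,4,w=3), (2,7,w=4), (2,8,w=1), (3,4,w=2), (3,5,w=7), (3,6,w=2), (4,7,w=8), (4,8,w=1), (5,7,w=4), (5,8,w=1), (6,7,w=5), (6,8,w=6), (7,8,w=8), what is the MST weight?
12 (MST edges: (1,4,w=1), (2,7,w=4), (2,8,w=1), (3,4,w=2), (3,6,w=2), (4,8,w=1), (5,8,w=1); sum of weights 1 + 4 + 1 + 2 + 2 + 1 + 1 = 12)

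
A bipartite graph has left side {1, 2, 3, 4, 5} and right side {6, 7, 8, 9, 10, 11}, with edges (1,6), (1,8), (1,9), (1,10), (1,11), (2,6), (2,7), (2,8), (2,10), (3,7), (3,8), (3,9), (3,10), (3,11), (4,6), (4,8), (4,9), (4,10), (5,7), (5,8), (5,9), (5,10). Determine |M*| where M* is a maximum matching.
5 (matching: (1,11), (2,10), (3,9), (4,8), (5,7); upper bound min(|L|,|R|) = min(5,6) = 5)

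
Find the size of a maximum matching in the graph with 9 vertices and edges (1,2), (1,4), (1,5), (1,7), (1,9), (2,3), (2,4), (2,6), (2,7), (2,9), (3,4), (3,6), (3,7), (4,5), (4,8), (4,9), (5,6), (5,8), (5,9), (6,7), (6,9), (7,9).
4 (matching: (2,3), (4,9), (5,8), (6,7); upper bound floor(n/2) = floor(9/2) = 4)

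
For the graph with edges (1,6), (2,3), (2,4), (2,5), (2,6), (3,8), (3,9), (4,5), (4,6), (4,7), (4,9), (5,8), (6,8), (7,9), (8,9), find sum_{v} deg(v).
30 (handshake: sum of degrees = 2|E| = 2 x 15 = 30)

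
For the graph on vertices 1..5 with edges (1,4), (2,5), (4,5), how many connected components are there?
2 (components: {1, 2, 4, 5}, {3})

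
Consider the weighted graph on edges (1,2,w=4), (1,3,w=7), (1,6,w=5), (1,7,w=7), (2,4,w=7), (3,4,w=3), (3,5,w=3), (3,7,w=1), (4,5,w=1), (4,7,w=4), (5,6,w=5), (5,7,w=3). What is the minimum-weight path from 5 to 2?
8 (path: 5 -> 4 -> 2; weights 1 + 7 = 8)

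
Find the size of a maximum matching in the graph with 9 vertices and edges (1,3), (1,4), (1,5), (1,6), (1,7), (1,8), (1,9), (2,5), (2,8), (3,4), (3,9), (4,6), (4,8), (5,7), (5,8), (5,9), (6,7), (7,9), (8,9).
4 (matching: (1,6), (3,4), (5,8), (7,9); upper bound floor(n/2) = floor(9/2) = 4)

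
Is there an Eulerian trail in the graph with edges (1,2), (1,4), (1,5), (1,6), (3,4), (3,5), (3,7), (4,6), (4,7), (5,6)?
No (4 vertices have odd degree: {2, 3, 5, 6}; Eulerian path requires 0 or 2)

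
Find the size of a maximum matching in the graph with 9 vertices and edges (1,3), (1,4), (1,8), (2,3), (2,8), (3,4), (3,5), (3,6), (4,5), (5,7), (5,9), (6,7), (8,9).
4 (matching: (1,4), (3,6), (5,7), (8,9); upper bound floor(n/2) = floor(9/2) = 4)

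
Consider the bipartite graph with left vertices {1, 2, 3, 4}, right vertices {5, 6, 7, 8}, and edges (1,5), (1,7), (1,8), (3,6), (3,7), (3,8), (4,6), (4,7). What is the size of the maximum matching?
3 (matching: (1,8), (3,7), (4,6); upper bound min(|L|,|R|) = min(4,4) = 4)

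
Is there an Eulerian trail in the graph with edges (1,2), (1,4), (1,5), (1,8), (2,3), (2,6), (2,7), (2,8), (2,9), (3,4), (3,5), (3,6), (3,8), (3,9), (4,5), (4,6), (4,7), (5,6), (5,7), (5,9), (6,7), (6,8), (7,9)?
Yes (the graph is connected and exactly 2 vertices have odd degree: {4, 7}; any Eulerian path must start and end at those)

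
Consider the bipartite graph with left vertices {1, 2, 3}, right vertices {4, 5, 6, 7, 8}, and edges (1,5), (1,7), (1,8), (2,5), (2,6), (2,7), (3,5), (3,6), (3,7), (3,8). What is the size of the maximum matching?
3 (matching: (1,8), (2,7), (3,6); upper bound min(|L|,|R|) = min(3,5) = 3)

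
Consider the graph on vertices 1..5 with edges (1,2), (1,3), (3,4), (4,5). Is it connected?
Yes (BFS from 1 visits [1, 2, 3, 4, 5] — all 5 vertices reached)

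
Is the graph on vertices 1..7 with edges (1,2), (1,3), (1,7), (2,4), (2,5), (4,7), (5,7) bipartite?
Yes. Partition: {1, 4, 5, 6}, {2, 3, 7}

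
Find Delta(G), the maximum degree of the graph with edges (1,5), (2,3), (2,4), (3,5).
2 (attained at vertices 2, 3, 5)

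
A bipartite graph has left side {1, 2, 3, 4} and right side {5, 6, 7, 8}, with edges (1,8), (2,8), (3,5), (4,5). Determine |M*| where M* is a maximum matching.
2 (matching: (1,8), (3,5); upper bound min(|L|,|R|) = min(4,4) = 4)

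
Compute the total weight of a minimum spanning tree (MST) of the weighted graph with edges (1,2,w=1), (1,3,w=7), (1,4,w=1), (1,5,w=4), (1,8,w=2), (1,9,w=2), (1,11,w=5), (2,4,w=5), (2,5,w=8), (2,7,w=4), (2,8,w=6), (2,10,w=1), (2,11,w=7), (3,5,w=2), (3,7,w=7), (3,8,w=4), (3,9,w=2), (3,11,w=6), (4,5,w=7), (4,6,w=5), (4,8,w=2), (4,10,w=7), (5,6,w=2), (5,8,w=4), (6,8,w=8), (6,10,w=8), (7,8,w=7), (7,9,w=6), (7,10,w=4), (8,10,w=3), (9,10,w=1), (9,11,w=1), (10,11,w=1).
17 (MST edges: (1,2,w=1), (1,4,w=1), (1,8,w=2), (2,7,w=4), (2,10,w=1), (3,5,w=2), (3,9,w=2), (5,6,w=2), (9,10,w=1), (9,11,w=1); sum of weights 1 + 1 + 2 + 4 + 1 + 2 + 2 + 2 + 1 + 1 = 17)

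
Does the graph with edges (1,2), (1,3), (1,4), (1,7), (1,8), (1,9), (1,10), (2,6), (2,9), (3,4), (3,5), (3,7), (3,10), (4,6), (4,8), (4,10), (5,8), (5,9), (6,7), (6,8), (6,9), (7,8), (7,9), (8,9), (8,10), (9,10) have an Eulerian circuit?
No (10 vertices have odd degree: {1, 2, 3, 4, 5, 6, 7, 8, 9, 10}; Eulerian circuit requires 0)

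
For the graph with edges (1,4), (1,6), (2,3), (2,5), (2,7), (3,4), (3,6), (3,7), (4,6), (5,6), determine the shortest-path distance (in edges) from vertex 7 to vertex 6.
2 (path: 7 -> 3 -> 6, 2 edges)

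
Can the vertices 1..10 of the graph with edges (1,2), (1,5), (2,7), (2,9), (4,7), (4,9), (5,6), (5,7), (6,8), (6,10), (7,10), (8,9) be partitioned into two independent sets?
Yes. Partition: {1, 3, 6, 7, 9}, {2, 4, 5, 8, 10}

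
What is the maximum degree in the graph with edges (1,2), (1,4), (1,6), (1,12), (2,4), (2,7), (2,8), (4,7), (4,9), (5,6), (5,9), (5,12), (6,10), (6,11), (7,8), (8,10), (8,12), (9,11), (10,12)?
4 (attained at vertices 1, 2, 4, 6, 8, 12)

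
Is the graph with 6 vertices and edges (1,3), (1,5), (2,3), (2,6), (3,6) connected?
No, it has 2 components: {1, 2, 3, 5, 6}, {4}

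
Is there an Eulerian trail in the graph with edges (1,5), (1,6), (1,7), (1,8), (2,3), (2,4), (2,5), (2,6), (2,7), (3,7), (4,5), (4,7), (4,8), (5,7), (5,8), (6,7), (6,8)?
Yes (the graph is connected and exactly 2 vertices have odd degree: {2, 5}; any Eulerian path must start and end at those)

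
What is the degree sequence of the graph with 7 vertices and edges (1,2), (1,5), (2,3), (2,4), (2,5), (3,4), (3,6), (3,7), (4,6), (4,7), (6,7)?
[4, 4, 4, 3, 3, 2, 2] (degrees: deg(1)=2, deg(2)=4, deg(3)=4, deg(4)=4, deg(5)=2, deg(6)=3, deg(7)=3)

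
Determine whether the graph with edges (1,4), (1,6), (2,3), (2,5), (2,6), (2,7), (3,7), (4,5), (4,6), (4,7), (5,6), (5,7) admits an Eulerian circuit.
Yes (the graph is connected and all 7 vertices have even degree)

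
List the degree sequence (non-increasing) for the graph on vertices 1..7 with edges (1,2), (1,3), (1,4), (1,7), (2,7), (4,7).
[4, 3, 2, 2, 1, 0, 0] (degrees: deg(1)=4, deg(2)=2, deg(3)=1, deg(4)=2, deg(5)=0, deg(6)=0, deg(7)=3)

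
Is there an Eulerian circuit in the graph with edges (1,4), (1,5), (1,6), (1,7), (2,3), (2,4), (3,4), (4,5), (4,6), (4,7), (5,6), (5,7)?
No (2 vertices have odd degree: {6, 7}; Eulerian circuit requires 0)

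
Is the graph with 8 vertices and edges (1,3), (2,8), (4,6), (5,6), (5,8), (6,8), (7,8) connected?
No, it has 2 components: {1, 3}, {2, 4, 5, 6, 7, 8}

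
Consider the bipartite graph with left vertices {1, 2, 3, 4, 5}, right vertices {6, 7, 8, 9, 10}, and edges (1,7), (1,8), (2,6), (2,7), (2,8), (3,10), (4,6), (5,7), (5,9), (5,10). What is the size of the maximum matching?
5 (matching: (1,8), (2,7), (3,10), (4,6), (5,9); upper bound min(|L|,|R|) = min(5,5) = 5)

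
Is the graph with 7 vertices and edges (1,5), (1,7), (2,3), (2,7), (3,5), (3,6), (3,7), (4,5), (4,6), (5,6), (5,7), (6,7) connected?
Yes (BFS from 1 visits [1, 5, 7, 3, 4, 6, 2] — all 7 vertices reached)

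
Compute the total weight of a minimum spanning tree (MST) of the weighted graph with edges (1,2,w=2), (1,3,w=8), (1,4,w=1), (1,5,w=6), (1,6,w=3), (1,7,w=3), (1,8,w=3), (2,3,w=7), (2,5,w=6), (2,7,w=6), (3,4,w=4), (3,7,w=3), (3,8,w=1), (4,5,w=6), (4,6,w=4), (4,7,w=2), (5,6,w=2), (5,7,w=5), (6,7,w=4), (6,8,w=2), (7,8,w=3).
13 (MST edges: (1,2,w=2), (1,4,w=1), (1,6,w=3), (3,8,w=1), (4,7,w=2), (5,6,w=2), (6,8,w=2); sum of weights 2 + 1 + 3 + 1 + 2 + 2 + 2 = 13)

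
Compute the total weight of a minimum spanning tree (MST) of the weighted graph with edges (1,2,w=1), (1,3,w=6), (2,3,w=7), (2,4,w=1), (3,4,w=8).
8 (MST edges: (1,2,w=1), (1,3,w=6), (2,4,w=1); sum of weights 1 + 6 + 1 = 8)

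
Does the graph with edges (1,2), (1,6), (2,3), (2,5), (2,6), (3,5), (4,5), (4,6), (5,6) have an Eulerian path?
Yes — and in fact it has an Eulerian circuit (the graph is connected and all 6 vertices have even degree)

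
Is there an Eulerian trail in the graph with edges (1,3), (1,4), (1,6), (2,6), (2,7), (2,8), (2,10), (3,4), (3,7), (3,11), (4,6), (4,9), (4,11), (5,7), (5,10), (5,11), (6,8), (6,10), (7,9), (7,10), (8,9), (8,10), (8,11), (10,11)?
No (8 vertices have odd degree: {1, 4, 5, 6, 7, 8, 9, 11}; Eulerian path requires 0 or 2)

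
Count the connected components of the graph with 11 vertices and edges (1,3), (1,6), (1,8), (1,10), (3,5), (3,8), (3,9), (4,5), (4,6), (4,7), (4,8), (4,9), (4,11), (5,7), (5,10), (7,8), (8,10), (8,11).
2 (components: {1, 3, 4, 5, 6, 7, 8, 9, 10, 11}, {2})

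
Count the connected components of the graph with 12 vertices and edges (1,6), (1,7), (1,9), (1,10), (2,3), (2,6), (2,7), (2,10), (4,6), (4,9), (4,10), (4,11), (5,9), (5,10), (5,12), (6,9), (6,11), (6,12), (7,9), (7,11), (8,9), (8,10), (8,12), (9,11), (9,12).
1 (components: {1, 2, 3, 4, 5, 6, 7, 8, 9, 10, 11, 12})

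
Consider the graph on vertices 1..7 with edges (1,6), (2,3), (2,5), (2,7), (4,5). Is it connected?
No, it has 2 components: {1, 6}, {2, 3, 4, 5, 7}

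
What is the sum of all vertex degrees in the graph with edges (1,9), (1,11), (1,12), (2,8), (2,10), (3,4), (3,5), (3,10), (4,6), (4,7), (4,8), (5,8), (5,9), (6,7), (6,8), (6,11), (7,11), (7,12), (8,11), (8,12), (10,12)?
42 (handshake: sum of degrees = 2|E| = 2 x 21 = 42)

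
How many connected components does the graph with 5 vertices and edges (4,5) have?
4 (components: {1}, {2}, {3}, {4, 5})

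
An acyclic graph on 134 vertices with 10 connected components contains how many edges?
124 (Each of the 10 component trees on V_i vertices has V_i - 1 edges; summing gives V - C = 134 - 10 = 124)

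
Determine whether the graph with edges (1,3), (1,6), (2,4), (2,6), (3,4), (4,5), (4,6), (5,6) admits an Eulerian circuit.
Yes (the graph is connected and all 6 vertices have even degree)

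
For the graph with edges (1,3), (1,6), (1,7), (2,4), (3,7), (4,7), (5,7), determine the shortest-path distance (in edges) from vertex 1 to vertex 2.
3 (path: 1 -> 7 -> 4 -> 2, 3 edges)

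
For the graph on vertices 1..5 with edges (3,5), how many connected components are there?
4 (components: {1}, {2}, {3, 5}, {4})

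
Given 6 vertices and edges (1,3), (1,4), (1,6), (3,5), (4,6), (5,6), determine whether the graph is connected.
No, it has 2 components: {1, 3, 4, 5, 6}, {2}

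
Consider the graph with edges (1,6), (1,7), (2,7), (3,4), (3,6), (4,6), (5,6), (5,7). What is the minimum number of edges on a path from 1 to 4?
2 (path: 1 -> 6 -> 4, 2 edges)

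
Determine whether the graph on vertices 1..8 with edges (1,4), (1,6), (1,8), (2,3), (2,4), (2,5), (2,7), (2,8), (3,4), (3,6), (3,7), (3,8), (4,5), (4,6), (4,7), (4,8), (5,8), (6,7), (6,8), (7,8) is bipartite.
No (odd cycle of length 3: 6 -> 1 -> 4 -> 6)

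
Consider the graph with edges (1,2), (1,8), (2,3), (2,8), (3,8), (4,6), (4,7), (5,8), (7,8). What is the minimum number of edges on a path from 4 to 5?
3 (path: 4 -> 7 -> 8 -> 5, 3 edges)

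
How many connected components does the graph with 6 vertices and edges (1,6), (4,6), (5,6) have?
3 (components: {1, 4, 5, 6}, {2}, {3})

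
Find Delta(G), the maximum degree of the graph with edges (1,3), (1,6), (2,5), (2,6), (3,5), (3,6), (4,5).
3 (attained at vertices 3, 5, 6)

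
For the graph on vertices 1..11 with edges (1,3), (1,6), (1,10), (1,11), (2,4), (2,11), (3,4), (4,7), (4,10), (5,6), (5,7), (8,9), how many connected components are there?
2 (components: {1, 2, 3, 4, 5, 6, 7, 10, 11}, {8, 9})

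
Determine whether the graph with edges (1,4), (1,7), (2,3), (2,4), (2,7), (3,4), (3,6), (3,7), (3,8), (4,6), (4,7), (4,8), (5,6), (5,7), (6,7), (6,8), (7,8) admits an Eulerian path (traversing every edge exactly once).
No (4 vertices have odd degree: {2, 3, 6, 7}; Eulerian path requires 0 or 2)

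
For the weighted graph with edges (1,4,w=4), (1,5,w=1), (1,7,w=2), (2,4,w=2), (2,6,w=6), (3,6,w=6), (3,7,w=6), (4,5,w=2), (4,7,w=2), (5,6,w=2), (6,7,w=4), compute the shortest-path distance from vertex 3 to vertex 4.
8 (path: 3 -> 7 -> 4; weights 6 + 2 = 8)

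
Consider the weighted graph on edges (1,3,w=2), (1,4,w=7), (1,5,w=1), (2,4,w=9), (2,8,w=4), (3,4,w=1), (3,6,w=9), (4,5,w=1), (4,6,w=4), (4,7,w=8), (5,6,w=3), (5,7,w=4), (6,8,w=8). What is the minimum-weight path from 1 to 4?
2 (path: 1 -> 5 -> 4; weights 1 + 1 = 2)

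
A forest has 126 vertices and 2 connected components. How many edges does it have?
124 (Each of the 2 component trees on V_i vertices has V_i - 1 edges; summing gives V - C = 126 - 2 = 124)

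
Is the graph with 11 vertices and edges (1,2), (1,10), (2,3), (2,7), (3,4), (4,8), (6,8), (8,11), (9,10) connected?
No, it has 2 components: {1, 2, 3, 4, 6, 7, 8, 9, 10, 11}, {5}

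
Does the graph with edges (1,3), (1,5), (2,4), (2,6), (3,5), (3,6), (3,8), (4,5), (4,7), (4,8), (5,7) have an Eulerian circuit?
Yes (the graph is connected and all 8 vertices have even degree)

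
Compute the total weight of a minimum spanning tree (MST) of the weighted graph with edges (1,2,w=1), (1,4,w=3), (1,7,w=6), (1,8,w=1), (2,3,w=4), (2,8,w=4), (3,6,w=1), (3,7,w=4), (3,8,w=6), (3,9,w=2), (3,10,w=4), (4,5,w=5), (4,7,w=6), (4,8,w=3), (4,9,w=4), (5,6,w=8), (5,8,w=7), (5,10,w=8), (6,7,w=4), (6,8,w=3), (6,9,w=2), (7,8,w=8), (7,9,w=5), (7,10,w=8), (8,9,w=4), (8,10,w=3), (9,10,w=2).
22 (MST edges: (1,2,w=1), (1,4,w=3), (1,8,w=1), (3,6,w=1), (3,7,w=4), (3,9,w=2), (4,5,w=5), (6,8,w=3), (9,10,w=2); sum of weights 1 + 3 + 1 + 1 + 4 + 2 + 5 + 3 + 2 = 22)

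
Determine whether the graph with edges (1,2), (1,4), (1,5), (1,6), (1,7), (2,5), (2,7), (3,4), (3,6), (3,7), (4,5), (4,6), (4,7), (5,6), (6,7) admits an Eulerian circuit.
No (6 vertices have odd degree: {1, 2, 3, 4, 6, 7}; Eulerian circuit requires 0)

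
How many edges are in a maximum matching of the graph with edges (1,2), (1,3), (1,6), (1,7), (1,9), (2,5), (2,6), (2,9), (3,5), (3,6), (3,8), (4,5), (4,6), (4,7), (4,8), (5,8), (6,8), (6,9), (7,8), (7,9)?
4 (matching: (1,7), (2,5), (4,8), (6,9); upper bound floor(n/2) = floor(9/2) = 4)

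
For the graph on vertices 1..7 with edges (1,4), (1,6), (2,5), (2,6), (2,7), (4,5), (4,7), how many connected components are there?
2 (components: {1, 2, 4, 5, 6, 7}, {3})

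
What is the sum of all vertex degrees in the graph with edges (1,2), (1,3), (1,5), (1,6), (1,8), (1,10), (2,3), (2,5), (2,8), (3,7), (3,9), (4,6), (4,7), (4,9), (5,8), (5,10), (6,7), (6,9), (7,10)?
38 (handshake: sum of degrees = 2|E| = 2 x 19 = 38)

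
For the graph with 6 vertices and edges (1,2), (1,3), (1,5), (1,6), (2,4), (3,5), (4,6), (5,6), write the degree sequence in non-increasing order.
[4, 3, 3, 2, 2, 2] (degrees: deg(1)=4, deg(2)=2, deg(3)=2, deg(4)=2, deg(5)=3, deg(6)=3)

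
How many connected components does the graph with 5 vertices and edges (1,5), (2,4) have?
3 (components: {1, 5}, {2, 4}, {3})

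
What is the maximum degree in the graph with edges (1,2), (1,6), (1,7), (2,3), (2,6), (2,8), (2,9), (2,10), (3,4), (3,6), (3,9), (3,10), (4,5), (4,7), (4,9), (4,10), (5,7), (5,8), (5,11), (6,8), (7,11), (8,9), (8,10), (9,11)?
6 (attained at vertex 2)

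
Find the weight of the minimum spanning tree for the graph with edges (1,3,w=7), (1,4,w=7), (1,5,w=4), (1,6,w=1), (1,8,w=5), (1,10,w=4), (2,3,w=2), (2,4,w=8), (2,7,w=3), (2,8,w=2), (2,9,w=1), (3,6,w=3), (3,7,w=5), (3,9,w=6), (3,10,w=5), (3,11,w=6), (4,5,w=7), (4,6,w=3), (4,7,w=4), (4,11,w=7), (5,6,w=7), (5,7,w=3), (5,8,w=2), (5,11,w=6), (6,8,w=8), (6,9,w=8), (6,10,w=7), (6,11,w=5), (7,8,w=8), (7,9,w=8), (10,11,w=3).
24 (MST edges: (1,6,w=1), (1,10,w=4), (2,3,w=2), (2,7,w=3), (2,8,w=2), (2,9,w=1), (3,6,w=3), (4,6,w=3), (5,8,w=2), (10,11,w=3); sum of weights 1 + 4 + 2 + 3 + 2 + 1 + 3 + 3 + 2 + 3 = 24)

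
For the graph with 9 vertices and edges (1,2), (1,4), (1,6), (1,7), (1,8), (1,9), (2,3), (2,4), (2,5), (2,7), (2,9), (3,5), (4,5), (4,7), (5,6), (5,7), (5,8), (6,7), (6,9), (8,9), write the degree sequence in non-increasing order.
[6, 6, 6, 5, 4, 4, 4, 3, 2] (degrees: deg(1)=6, deg(2)=6, deg(3)=2, deg(4)=4, deg(5)=6, deg(6)=4, deg(7)=5, deg(8)=3, deg(9)=4)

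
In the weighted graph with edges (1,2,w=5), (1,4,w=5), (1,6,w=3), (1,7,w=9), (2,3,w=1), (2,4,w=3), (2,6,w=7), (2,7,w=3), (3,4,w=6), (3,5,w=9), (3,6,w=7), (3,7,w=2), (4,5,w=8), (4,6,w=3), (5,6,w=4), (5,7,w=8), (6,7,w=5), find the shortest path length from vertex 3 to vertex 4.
4 (path: 3 -> 2 -> 4; weights 1 + 3 = 4)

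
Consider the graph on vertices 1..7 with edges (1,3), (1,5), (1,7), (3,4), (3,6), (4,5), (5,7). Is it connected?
No, it has 2 components: {1, 3, 4, 5, 6, 7}, {2}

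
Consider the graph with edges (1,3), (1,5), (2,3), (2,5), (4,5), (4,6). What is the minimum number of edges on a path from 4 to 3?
3 (path: 4 -> 5 -> 2 -> 3, 3 edges)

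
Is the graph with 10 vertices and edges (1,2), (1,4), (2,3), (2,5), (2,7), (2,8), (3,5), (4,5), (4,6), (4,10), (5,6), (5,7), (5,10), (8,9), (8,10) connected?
Yes (BFS from 1 visits [1, 2, 4, 3, 5, 7, 8, 6, 10, 9] — all 10 vertices reached)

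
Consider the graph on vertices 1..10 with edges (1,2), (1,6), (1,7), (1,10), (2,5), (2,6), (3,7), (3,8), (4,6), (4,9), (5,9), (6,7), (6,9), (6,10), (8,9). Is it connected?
Yes (BFS from 1 visits [1, 2, 6, 7, 10, 5, 4, 9, 3, 8] — all 10 vertices reached)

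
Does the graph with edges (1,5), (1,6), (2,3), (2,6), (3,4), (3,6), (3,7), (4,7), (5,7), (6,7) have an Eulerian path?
Yes — and in fact it has an Eulerian circuit (the graph is connected and all 7 vertices have even degree)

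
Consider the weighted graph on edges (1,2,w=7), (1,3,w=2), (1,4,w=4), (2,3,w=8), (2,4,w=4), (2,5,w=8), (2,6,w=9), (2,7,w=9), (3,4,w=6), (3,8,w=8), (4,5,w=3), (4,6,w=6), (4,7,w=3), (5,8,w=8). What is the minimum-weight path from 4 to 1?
4 (path: 4 -> 1; weights 4 = 4)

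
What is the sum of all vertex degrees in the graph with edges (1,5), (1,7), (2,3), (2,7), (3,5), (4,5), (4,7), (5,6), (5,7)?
18 (handshake: sum of degrees = 2|E| = 2 x 9 = 18)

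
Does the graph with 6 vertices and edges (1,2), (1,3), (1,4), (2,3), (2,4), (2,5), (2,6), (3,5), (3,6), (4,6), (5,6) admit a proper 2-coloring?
No (odd cycle of length 3: 3 -> 1 -> 2 -> 3)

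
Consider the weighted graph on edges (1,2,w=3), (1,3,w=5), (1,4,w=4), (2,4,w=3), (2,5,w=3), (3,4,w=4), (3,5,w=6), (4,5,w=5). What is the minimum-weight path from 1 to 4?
4 (path: 1 -> 4; weights 4 = 4)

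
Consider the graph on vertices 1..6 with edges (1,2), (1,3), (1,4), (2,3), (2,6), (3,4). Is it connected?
No, it has 2 components: {1, 2, 3, 4, 6}, {5}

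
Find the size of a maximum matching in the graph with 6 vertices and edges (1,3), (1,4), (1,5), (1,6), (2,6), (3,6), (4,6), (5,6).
2 (matching: (1,5), (4,6); upper bound floor(n/2) = floor(6/2) = 3)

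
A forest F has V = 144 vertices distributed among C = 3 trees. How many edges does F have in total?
141 (Each of the 3 component trees on V_i vertices has V_i - 1 edges; summing gives V - C = 144 - 3 = 141)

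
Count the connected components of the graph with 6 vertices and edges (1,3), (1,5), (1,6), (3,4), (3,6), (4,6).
2 (components: {1, 3, 4, 5, 6}, {2})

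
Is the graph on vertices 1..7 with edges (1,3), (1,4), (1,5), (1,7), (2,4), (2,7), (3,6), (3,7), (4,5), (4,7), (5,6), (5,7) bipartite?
No (odd cycle of length 3: 5 -> 1 -> 4 -> 5)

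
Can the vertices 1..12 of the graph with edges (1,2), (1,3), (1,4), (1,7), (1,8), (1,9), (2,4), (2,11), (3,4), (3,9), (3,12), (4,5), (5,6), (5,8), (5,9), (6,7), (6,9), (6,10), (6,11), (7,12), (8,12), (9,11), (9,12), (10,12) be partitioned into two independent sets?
No (odd cycle of length 3: 9 -> 1 -> 3 -> 9)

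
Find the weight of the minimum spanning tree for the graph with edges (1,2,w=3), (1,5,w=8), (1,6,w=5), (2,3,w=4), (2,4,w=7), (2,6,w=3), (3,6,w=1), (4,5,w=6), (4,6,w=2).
15 (MST edges: (1,2,w=3), (2,6,w=3), (3,6,w=1), (4,5,w=6), (4,6,w=2); sum of weights 3 + 3 + 1 + 6 + 2 = 15)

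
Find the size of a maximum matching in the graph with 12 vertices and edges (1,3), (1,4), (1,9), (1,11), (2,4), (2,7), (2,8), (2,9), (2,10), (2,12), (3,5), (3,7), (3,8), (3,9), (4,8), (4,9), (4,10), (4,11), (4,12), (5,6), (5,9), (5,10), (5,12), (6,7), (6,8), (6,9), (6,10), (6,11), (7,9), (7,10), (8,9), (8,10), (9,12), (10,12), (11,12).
6 (matching: (1,9), (2,8), (3,7), (4,11), (5,12), (6,10); upper bound floor(n/2) = floor(12/2) = 6)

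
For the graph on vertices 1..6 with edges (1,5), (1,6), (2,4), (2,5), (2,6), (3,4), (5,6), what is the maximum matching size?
3 (matching: (1,5), (2,6), (3,4); upper bound floor(n/2) = floor(6/2) = 3)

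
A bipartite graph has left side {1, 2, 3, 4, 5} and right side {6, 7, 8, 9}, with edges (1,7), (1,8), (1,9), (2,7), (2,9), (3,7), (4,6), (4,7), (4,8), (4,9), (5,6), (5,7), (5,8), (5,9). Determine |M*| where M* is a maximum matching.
4 (matching: (1,9), (2,7), (4,8), (5,6); upper bound min(|L|,|R|) = min(5,4) = 4)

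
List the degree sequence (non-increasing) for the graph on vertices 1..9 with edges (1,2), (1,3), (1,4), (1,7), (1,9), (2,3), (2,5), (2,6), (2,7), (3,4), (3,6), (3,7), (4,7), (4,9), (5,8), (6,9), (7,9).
[5, 5, 5, 5, 4, 4, 3, 2, 1] (degrees: deg(1)=5, deg(2)=5, deg(3)=5, deg(4)=4, deg(5)=2, deg(6)=3, deg(7)=5, deg(8)=1, deg(9)=4)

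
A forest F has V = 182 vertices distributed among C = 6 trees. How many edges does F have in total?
176 (Each of the 6 component trees on V_i vertices has V_i - 1 edges; summing gives V - C = 182 - 6 = 176)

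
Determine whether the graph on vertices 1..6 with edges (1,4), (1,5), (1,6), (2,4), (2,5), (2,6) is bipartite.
Yes. Partition: {1, 2, 3}, {4, 5, 6}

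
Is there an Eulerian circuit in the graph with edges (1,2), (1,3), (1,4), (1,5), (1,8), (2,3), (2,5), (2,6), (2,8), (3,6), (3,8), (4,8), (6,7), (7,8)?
No (4 vertices have odd degree: {1, 2, 6, 8}; Eulerian circuit requires 0)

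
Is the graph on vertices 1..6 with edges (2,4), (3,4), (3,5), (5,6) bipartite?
Yes. Partition: {1, 2, 3, 6}, {4, 5}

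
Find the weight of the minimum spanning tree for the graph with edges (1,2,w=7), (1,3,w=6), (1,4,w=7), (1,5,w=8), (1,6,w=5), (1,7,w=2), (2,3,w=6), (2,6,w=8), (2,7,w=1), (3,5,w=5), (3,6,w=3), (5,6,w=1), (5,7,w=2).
16 (MST edges: (1,4,w=7), (1,7,w=2), (2,7,w=1), (3,6,w=3), (5,6,w=1), (5,7,w=2); sum of weights 7 + 2 + 1 + 3 + 1 + 2 = 16)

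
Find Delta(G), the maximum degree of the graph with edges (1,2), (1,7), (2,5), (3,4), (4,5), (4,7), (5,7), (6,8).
3 (attained at vertices 4, 5, 7)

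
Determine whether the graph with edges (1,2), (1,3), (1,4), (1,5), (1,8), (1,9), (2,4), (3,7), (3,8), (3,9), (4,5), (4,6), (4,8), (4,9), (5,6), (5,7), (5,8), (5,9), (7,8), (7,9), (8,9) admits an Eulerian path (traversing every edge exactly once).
Yes — and in fact it has an Eulerian circuit (the graph is connected and all 9 vertices have even degree)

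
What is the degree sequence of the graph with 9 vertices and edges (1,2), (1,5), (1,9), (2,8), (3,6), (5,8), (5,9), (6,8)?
[3, 3, 3, 2, 2, 2, 1, 0, 0] (degrees: deg(1)=3, deg(2)=2, deg(3)=1, deg(4)=0, deg(5)=3, deg(6)=2, deg(7)=0, deg(8)=3, deg(9)=2)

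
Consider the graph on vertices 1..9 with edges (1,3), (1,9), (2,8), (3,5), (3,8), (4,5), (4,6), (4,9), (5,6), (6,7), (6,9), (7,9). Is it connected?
Yes (BFS from 1 visits [1, 3, 9, 5, 8, 4, 6, 7, 2] — all 9 vertices reached)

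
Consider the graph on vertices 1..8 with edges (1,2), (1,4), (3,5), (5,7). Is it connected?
No, it has 4 components: {1, 2, 4}, {3, 5, 7}, {6}, {8}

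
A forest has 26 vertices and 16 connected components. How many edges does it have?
10 (Each of the 16 component trees on V_i vertices has V_i - 1 edges; summing gives V - C = 26 - 16 = 10)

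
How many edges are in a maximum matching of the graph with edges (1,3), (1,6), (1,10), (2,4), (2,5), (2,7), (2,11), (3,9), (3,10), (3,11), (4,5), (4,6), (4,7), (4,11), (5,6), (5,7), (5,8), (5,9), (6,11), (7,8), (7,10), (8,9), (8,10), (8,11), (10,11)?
5 (matching: (1,6), (2,11), (3,9), (4,7), (8,10); upper bound floor(n/2) = floor(11/2) = 5)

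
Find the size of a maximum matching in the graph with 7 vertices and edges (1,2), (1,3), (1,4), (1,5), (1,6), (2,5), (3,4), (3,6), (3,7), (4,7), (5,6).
3 (matching: (1,6), (2,5), (3,7); upper bound floor(n/2) = floor(7/2) = 3)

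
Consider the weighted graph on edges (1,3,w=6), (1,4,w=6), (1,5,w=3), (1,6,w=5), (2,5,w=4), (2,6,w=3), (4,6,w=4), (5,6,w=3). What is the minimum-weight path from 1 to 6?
5 (path: 1 -> 6; weights 5 = 5)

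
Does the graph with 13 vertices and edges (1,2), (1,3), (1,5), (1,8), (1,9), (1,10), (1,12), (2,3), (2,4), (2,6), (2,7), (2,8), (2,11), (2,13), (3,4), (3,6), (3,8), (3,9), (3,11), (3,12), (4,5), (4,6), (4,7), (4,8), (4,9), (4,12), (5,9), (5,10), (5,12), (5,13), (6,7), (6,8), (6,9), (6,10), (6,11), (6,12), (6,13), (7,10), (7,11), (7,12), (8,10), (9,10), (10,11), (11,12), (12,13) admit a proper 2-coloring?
No (odd cycle of length 3: 3 -> 1 -> 2 -> 3)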